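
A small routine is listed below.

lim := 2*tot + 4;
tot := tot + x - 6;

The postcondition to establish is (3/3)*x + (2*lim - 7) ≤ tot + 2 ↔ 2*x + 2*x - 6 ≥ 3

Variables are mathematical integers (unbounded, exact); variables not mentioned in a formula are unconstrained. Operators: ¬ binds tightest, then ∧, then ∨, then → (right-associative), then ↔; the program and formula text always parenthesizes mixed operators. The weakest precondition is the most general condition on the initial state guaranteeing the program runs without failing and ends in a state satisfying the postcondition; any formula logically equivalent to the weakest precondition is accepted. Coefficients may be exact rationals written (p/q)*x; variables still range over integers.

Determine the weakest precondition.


Working backward. After the program, the postcondition (3/3)*x + (2*lim - 7) ≤ tot + 2 ↔ 2*x + 2*x - 6 ≥ 3 must hold; in canonical form it is 2*lim + x ≤ tot + 9 ↔ 4*x ≥ 9.
Before tot := tot + x - 6: 2*lim ≤ tot + 3 ↔ 4*x ≥ 9
Before lim := 2*tot + 4: 3*tot ≤ -5 ↔ 4*x ≥ 9
Answer: WP = 3*tot ≤ -5 ↔ 4*x ≥ 9


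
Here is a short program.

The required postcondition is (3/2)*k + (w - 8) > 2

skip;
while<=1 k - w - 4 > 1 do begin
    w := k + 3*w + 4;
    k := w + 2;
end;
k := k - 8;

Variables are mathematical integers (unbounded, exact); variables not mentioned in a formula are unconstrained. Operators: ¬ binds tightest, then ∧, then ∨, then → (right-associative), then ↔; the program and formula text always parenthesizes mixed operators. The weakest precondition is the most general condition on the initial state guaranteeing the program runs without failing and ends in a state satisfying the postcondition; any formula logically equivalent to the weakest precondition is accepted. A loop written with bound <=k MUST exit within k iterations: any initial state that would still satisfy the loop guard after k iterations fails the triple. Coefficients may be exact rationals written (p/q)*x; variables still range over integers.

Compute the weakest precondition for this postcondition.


Working backward. After the program, the postcondition (3/2)*k + (w - 8) > 2 must hold; in canonical form it is (3/2)*k + w > 10.
Before k := k - 8: (3/2)*k + w > 22
Before the loop (bound <=1), unroll the exhaustion recursion (WP_0 = exit-now case; WP_j = one more guarded iteration, up to j = 1):
  WP_0: (¬(k > w + 5)) ∧ (3/2)*k + w > 22
  WP_1: (k > w + 5 → (5/2)*k + (15/2)*w > 9) ∧ ((¬(k > w + 5)) → (3/2)*k + w > 22)
So before the loop: (k > w + 5 → (5/2)*k + (15/2)*w > 9) ∧ ((¬(k > w + 5)) → (3/2)*k + w > 22)
Before skip: (k > w + 5 → (5/2)*k + (15/2)*w > 9) ∧ ((¬(k > w + 5)) → (3/2)*k + w > 22)
Answer: WP = (k > w + 5 → (5/2)*k + (15/2)*w > 9) ∧ ((¬(k > w + 5)) → (3/2)*k + w > 22)


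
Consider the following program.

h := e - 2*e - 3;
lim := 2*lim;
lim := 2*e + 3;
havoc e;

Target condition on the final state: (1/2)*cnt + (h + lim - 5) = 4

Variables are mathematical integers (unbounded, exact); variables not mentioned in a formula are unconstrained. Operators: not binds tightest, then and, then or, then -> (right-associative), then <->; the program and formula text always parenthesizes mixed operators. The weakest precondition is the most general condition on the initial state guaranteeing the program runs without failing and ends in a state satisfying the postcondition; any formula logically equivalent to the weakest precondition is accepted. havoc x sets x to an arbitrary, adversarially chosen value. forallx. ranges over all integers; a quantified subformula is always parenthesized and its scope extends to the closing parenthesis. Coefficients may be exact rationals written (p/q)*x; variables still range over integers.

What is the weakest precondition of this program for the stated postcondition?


Working backward. After the program, the postcondition (1/2)*cnt + (h + lim - 5) = 4 must hold; in canonical form it is (1/2)*cnt + h + lim = 9.
Before havoc e: (1/2)*cnt + h + lim = 9
Before lim := 2*e + 3: (1/2)*cnt + 2*e + h = 6
Before lim := 2*lim: (1/2)*cnt + 2*e + h = 6
Before h := e - 2*e - 3: (1/2)*cnt + e = 9
Answer: WP = (1/2)*cnt + e = 9


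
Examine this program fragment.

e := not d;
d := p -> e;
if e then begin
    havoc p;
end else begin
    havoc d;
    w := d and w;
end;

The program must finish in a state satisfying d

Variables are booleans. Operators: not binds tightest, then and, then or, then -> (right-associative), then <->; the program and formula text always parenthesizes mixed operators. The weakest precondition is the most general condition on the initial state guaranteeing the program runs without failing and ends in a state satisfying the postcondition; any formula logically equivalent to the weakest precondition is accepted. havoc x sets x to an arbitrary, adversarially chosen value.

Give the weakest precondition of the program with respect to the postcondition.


Working backward. After the program, d must hold.
Then branch requires d; else branch requires false.
Before the if: (e -> d) and e
Before d := p -> e: (e -> (p -> e)) and e
Before e := not d: ((not d) -> (p -> (not d))) and (not d)
Answer: WP = ((not d) -> (p -> (not d))) and (not d)


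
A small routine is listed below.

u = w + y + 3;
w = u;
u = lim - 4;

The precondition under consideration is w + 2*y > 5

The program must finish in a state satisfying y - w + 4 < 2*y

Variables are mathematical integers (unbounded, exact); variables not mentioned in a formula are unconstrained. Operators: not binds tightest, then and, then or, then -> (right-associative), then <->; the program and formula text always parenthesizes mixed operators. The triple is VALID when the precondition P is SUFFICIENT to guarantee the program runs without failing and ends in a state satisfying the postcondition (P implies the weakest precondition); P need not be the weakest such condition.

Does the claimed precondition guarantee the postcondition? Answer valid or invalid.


Working backward. After the program, the postcondition y - w + 4 < 2*y must hold; in canonical form it is w + y > 4.
Before u := lim - 4: w + y > 4
Before w := u: u + y > 4
Before u := w + y + 3: w + 2*y > 1
The weakest precondition is w + 2*y > 1.
Check whether w + 2*y > 5 implies it.
Every state satisfying the precondition satisfies the weakest precondition: the implication holds.
Answer: valid


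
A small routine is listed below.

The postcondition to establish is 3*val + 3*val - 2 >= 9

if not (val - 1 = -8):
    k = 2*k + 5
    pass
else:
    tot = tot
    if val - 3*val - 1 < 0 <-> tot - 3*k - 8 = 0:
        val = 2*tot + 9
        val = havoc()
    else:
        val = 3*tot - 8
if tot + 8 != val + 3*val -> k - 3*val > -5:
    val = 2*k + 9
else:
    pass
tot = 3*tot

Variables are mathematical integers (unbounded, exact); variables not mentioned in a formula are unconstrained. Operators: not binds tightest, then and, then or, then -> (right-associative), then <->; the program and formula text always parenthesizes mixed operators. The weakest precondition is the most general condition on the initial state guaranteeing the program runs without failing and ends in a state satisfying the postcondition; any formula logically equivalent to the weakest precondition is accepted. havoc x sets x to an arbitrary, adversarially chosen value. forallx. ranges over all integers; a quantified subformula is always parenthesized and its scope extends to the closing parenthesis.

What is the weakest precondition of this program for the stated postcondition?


Working backward. After the program, the postcondition 3*val + 3*val - 2 >= 9 must hold; in canonical form it is 6*val >= 11.
Before tot := 3*tot: 6*val >= 11
Then branch requires 12*k >= -43; else branch requires 6*val >= 11.
Before the if: ((tot != 4*val - 8 -> k > 3*val - 5) -> 12*k >= -43) and ((not (tot != 4*val - 8 -> k > 3*val - 5)) -> 6*val >= 11)
Then branch requires ((tot != 4*val - 8 -> 2*k > 3*val - 10) -> 24*k >= -103) and ((not (tot != 4*val - 8 -> 2*k > 3*val - 10)) -> 6*val >= 11); else branch requires ((2*val > -1 <-> tot = 3*k + 8) -> (forall val_1. (((tot != 4*val_1 - 8 -> k > 3*val_1 - 5) -> 12*k >= -43) and ((not (tot != 4*val_1 - 8 -> k > 3*val_1 - 5)) -> 6*val_1 >= 11)))) and ((not (2*val > -1 <-> tot = 3*k + 8)) -> (((11*tot != 40 -> k > 9*tot - 29) -> 12*k >= -43) and ((not (11*tot != 40 -> k > 9*tot - 29)) -> 18*tot >= 59))).
Before the if: ((not (val = -7)) -> (((tot != 4*val - 8 -> 2*k > 3*val - 10) -> 24*k >= -103) and ((not (tot != 4*val - 8 -> 2*k > 3*val - 10)) -> 6*val >= 11))) and (val = -7 -> (((2*val > -1 <-> tot = 3*k + 8) -> (forall val_1. (((tot != 4*val_1 - 8 -> k > 3*val_1 - 5) -> 12*k >= -43) and ((not (tot != 4*val_1 - 8 -> k > 3*val_1 - 5)) -> 6*val_1 >= 11)))) and ((not (2*val > -1 <-> tot = 3*k + 8)) -> (((11*tot != 40 -> k > 9*tot - 29) -> 12*k >= -43) and ((not (11*tot != 40 -> k > 9*tot - 29)) -> 18*tot >= 59)))))
Answer: WP = ((not (val = -7)) -> (((tot != 4*val - 8 -> 2*k > 3*val - 10) -> 24*k >= -103) and ((not (tot != 4*val - 8 -> 2*k > 3*val - 10)) -> 6*val >= 11))) and (val = -7 -> (((2*val > -1 <-> tot = 3*k + 8) -> (forall val_1. (((tot != 4*val_1 - 8 -> k > 3*val_1 - 5) -> 12*k >= -43) and ((not (tot != 4*val_1 - 8 -> k > 3*val_1 - 5)) -> 6*val_1 >= 11)))) and ((not (2*val > -1 <-> tot = 3*k + 8)) -> (((11*tot != 40 -> k > 9*tot - 29) -> 12*k >= -43) and ((not (11*tot != 40 -> k > 9*tot - 29)) -> 18*tot >= 59)))))


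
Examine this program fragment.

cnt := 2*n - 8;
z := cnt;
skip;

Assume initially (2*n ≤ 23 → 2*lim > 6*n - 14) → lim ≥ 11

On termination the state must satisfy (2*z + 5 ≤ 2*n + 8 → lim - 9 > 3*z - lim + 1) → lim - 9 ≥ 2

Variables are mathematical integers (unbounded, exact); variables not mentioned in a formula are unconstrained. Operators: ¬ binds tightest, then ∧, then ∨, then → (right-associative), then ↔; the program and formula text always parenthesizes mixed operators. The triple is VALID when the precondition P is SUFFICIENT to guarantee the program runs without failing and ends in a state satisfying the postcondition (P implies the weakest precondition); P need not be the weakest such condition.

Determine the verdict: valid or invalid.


Working backward. After the program, the postcondition (2*z + 5 ≤ 2*n + 8 → lim - 9 > 3*z - lim + 1) → lim - 9 ≥ 2 must hold; in canonical form it is (2*z ≤ 2*n + 3 → 2*lim > 3*z + 10) → lim ≥ 11.
Before skip: (2*z ≤ 2*n + 3 → 2*lim > 3*z + 10) → lim ≥ 11
Before z := cnt: (2*cnt ≤ 2*n + 3 → 2*lim > 3*cnt + 10) → lim ≥ 11
Before cnt := 2*n - 8: (2*n ≤ 19 → 2*lim > 6*n - 14) → lim ≥ 11
The weakest precondition is (2*n ≤ 19 → 2*lim > 6*n - 14) → lim ≥ 11.
Check whether (2*n ≤ 23 → 2*lim > 6*n - 14) → lim ≥ 11 implies it.
Countermodel: at the initial state lim = 0, n = 11, the precondition holds but the weakest precondition fails.
Answer: invalid


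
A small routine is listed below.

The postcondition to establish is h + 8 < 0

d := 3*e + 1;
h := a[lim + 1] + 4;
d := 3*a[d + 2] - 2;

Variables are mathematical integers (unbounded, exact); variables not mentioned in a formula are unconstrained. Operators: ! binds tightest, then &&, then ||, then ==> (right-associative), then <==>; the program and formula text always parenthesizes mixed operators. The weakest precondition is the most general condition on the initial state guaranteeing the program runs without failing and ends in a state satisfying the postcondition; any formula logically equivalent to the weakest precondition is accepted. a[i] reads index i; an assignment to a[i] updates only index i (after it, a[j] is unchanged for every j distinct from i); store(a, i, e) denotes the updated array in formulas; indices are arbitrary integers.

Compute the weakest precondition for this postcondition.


Working backward. After the program, the postcondition h + 8 < 0 must hold; in canonical form it is h < -8.
Before d := 3*a[d + 2] - 2: h < -8
Before h := a[lim + 1] + 4: a[lim + 1] < -12
Before d := 3*e + 1: a[lim + 1] < -12
Answer: WP = a[lim + 1] < -12


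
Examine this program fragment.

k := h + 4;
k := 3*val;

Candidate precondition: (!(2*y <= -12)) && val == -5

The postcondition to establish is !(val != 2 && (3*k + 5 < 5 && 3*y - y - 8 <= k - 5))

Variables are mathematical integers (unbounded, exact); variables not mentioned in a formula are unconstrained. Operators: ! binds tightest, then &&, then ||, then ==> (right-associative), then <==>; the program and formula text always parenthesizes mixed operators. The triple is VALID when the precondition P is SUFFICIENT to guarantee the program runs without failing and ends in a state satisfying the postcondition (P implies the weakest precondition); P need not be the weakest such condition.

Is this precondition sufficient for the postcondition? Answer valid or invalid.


Working backward. After the program, the postcondition !(val != 2 && (3*k + 5 < 5 && 3*y - y - 8 <= k - 5)) must hold; in canonical form it is !(val != 2 && 3*k < 0 && 2*y <= k + 3).
Before k := 3*val: !(val != 2 && 9*val < 0 && 2*y <= 3*val + 3)
Before k := h + 4: !(val != 2 && 9*val < 0 && 2*y <= 3*val + 3)
The weakest precondition is !(val != 2 && 9*val < 0 && 2*y <= 3*val + 3).
Check whether (!(2*y <= -12)) && val == -5 implies it.
Every state satisfying the precondition satisfies the weakest precondition: the implication holds.
Answer: valid


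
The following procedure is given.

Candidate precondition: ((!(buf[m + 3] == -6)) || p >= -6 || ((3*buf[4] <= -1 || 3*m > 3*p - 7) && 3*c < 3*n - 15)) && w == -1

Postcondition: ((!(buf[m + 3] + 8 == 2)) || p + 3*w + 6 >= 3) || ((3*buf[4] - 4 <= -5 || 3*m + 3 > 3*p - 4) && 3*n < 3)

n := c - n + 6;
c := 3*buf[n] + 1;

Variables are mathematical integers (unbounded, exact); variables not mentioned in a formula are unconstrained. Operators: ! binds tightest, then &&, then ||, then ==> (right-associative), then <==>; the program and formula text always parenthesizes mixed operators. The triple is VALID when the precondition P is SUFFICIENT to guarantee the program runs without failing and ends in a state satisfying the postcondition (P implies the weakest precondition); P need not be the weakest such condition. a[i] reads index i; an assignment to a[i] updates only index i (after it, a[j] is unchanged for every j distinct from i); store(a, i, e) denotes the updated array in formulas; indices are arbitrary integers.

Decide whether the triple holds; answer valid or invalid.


Working backward. After the program, the postcondition ((!(buf[m + 3] + 8 == 2)) || p + 3*w + 6 >= 3) || ((3*buf[4] - 4 <= -5 || 3*m + 3 > 3*p - 4) && 3*n < 3) must hold; in canonical form it is (!(buf[m + 3] == -6)) || p + 3*w >= -3 || ((3*buf[4] <= -1 || 3*m > 3*p - 7) && 3*n < 3).
Before c := 3*buf[n] + 1: (!(buf[m + 3] == -6)) || p + 3*w >= -3 || ((3*buf[4] <= -1 || 3*m > 3*p - 7) && 3*n < 3)
Before n := c - n + 6: (!(buf[m + 3] == -6)) || p + 3*w >= -3 || ((3*buf[4] <= -1 || 3*m > 3*p - 7) && 3*c < 3*n - 15)
The weakest precondition is (!(buf[m + 3] == -6)) || p + 3*w >= -3 || ((3*buf[4] <= -1 || 3*m > 3*p - 7) && 3*c < 3*n - 15).
Check whether ((!(buf[m + 3] == -6)) || p >= -6 || ((3*buf[4] <= -1 || 3*m > 3*p - 7) && 3*c < 3*n - 15)) && w == -1 implies it.
Countermodel: at the initial state buf = {[-1] = -6, [4] = 0, elsewhere 0}, c = 0, m = -4, n = 0, p = -1, w = -1, the precondition holds but the weakest precondition fails.
Answer: invalid


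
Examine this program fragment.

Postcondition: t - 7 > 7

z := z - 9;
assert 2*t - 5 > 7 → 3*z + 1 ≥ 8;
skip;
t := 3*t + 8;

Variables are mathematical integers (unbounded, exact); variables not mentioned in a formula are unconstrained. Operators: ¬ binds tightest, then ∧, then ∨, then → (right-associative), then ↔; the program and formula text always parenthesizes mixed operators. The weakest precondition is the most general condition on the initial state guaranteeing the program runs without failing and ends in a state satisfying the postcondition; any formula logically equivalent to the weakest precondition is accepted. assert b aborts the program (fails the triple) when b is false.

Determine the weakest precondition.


Working backward. After the program, the postcondition t - 7 > 7 must hold; in canonical form it is t > 14.
Before t := 3*t + 8: 3*t > 6
Before skip: 3*t > 6
Before assert 2*t - 5 > 7 → 3*z + 1 ≥ 8: (2*t > 12 → 3*z ≥ 7) ∧ 3*t > 6
Before z := z - 9: (2*t > 12 → 3*z ≥ 34) ∧ 3*t > 6
Answer: WP = (2*t > 12 → 3*z ≥ 34) ∧ 3*t > 6


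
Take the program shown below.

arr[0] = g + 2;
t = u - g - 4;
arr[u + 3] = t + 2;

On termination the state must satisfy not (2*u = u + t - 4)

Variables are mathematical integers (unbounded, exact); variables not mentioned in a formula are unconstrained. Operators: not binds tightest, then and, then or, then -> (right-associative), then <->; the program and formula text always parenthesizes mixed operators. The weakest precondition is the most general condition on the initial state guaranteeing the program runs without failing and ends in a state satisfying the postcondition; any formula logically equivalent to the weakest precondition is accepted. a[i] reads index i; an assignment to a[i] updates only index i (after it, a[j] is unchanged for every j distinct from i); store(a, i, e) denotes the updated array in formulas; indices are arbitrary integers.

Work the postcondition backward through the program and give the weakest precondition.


Working backward. After the program, the postcondition not (2*u = u + t - 4) must hold; in canonical form it is not (u = t - 4).
Before arr[u + 3] := t + 2: not (u = t - 4)
Before t := u - g - 4: not (g = -8)
Before arr[0] := g + 2: not (g = -8)
Answer: WP = not (g = -8)


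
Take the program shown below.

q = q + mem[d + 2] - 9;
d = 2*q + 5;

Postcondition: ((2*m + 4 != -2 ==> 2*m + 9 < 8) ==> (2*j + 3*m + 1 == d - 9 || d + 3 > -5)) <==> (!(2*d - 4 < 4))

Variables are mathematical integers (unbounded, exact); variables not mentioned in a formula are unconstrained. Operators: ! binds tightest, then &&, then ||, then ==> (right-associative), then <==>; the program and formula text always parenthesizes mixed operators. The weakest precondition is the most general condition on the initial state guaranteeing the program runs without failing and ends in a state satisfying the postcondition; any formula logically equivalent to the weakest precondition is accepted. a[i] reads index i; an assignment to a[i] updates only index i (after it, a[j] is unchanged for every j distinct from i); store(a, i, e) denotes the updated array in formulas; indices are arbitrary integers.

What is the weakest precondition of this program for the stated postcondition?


Working backward. After the program, the postcondition ((2*m + 4 != -2 ==> 2*m + 9 < 8) ==> (2*j + 3*m + 1 == d - 9 || d + 3 > -5)) <==> (!(2*d - 4 < 4)) must hold; in canonical form it is ((2*m != -6 ==> 2*m < -1) ==> (2*j + 3*m == d - 10 || d > -8)) <==> (!(2*d < 8)).
Before d := 2*q + 5: ((2*m != -6 ==> 2*m < -1) ==> (2*j + 3*m == 2*q - 5 || 2*q > -13)) <==> (!(4*q < -2))
Before q := q + mem[d + 2] - 9: ((2*m != -6 ==> 2*m < -1) ==> (2*j + 3*m == 2*mem[d + 2] + 2*q - 23 || 2*mem[d + 2] + 2*q > 5)) <==> (!(4*mem[d + 2] + 4*q < 34))
Answer: WP = ((2*m != -6 ==> 2*m < -1) ==> (2*j + 3*m == 2*mem[d + 2] + 2*q - 23 || 2*mem[d + 2] + 2*q > 5)) <==> (!(4*mem[d + 2] + 4*q < 34))


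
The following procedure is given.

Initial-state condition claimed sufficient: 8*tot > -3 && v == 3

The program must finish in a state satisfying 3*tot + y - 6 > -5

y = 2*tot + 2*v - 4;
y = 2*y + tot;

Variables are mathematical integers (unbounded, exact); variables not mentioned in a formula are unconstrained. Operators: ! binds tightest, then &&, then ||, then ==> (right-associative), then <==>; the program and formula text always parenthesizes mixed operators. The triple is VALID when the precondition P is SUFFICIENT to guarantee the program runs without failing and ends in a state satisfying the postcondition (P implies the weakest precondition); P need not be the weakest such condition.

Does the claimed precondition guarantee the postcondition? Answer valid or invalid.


Working backward. After the program, the postcondition 3*tot + y - 6 > -5 must hold; in canonical form it is 3*tot + y > 1.
Before y := 2*y + tot: 4*tot + 2*y > 1
Before y := 2*tot + 2*v - 4: 8*tot + 4*v > 9
The weakest precondition is 8*tot + 4*v > 9.
Check whether 8*tot > -3 && v == 3 implies it.
Every state satisfying the precondition satisfies the weakest precondition: the implication holds.
Answer: valid


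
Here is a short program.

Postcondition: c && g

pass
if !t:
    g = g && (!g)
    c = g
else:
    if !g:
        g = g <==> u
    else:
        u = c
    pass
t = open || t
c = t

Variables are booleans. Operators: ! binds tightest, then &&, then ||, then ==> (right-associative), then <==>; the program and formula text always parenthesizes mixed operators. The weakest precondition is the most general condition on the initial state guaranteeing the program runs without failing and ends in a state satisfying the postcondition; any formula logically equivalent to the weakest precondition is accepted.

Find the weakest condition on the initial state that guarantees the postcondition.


Working backward. After the program, c && g must hold.
Before c := t: t && g
Before t := open || t: (open || t) && g
Then branch requires false; else branch requires ((!g) ==> ((open || t) && (g <==> u))) && (g ==> ((open || t) && g)).
Before the if: t && (t ==> (((!g) ==> ((open || t) && (g <==> u))) && (g ==> ((open || t) && g))))
Before skip: t && (t ==> (((!g) ==> ((open || t) && (g <==> u))) && (g ==> ((open || t) && g))))
Answer: WP = t && (t ==> (((!g) ==> ((open || t) && (g <==> u))) && (g ==> ((open || t) && g))))


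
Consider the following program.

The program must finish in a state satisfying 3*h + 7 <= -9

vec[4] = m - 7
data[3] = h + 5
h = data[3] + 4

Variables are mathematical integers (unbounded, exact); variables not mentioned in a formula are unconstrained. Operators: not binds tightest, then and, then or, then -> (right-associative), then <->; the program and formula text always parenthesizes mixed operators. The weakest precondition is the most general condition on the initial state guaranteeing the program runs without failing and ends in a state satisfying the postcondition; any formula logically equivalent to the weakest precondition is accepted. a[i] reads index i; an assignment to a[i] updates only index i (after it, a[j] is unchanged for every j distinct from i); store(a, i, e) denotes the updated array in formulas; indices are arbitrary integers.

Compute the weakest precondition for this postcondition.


Working backward. After the program, the postcondition 3*h + 7 <= -9 must hold; in canonical form it is 3*h <= -16.
Before h := data[3] + 4: 3*data[3] <= -28
Before data[3] := h + 5: 3*h <= -43
Before vec[4] := m - 7: 3*h <= -43
Answer: WP = 3*h <= -43


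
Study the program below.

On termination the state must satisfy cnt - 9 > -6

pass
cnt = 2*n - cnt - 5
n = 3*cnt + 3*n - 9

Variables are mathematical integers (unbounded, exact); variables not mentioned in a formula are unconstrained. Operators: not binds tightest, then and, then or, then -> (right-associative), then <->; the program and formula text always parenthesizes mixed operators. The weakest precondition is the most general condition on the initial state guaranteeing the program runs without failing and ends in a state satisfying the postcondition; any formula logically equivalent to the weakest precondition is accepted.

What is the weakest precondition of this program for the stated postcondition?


Working backward. After the program, the postcondition cnt - 9 > -6 must hold; in canonical form it is cnt > 3.
Before n := 3*cnt + 3*n - 9: cnt > 3
Before cnt := 2*n - cnt - 5: 2*n > cnt + 8
Before skip: 2*n > cnt + 8
Answer: WP = 2*n > cnt + 8


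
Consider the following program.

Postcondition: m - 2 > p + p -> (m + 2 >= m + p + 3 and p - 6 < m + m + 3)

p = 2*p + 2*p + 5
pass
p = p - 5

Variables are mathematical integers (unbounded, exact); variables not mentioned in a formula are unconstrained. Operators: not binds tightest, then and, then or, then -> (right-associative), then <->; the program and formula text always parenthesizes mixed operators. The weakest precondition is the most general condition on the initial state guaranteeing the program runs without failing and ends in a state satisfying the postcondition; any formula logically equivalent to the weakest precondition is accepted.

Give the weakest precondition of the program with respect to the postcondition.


Working backward. After the program, the postcondition m - 2 > p + p -> (m + 2 >= m + p + 3 and p - 6 < m + m + 3) must hold; in canonical form it is m > 2*p + 2 -> (p <= -1 and p < 2*m + 9).
Before p := p - 5: m > 2*p - 8 -> (p <= 4 and p < 2*m + 14)
Before skip: m > 2*p - 8 -> (p <= 4 and p < 2*m + 14)
Before p := 2*p + 2*p + 5: m > 8*p + 2 -> (4*p <= -1 and 4*p < 2*m + 9)
Answer: WP = m > 8*p + 2 -> (4*p <= -1 and 4*p < 2*m + 9)


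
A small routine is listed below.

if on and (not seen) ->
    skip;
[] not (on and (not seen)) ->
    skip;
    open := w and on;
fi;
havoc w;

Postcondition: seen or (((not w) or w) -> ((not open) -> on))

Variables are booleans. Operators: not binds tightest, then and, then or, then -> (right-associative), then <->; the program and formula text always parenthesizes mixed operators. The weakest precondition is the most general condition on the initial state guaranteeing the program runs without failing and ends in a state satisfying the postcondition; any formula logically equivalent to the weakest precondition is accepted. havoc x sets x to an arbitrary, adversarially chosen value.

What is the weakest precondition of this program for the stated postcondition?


Working backward. After the program, the postcondition seen or (((not w) or w) -> ((not open) -> on)) must hold; in canonical form it is seen or ((not open) -> on).
Before havoc w: seen or ((not open) -> on)
Then branch requires seen or ((not open) -> on); else branch requires seen or ((not (w and on)) -> on).
Before the if: ((on and (not seen)) -> (seen or ((not open) -> on))) and ((not (on and (not seen))) -> (seen or ((not (w and on)) -> on)))
Answer: WP = ((on and (not seen)) -> (seen or ((not open) -> on))) and ((not (on and (not seen))) -> (seen or ((not (w and on)) -> on)))


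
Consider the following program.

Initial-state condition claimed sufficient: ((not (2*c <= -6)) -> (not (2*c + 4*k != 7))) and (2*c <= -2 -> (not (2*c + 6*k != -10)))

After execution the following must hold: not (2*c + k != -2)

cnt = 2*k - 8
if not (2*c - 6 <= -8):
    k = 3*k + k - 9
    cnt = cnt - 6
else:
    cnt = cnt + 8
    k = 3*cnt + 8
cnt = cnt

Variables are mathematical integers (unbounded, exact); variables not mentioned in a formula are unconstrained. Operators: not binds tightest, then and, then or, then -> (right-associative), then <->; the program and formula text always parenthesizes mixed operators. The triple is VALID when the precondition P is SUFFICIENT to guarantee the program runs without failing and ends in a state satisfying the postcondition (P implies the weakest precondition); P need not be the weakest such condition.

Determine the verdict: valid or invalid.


Working backward. After the program, not (2*c + k != -2) must hold.
Before cnt := cnt: not (2*c + k != -2)
Then branch requires not (2*c + 4*k != 7); else branch requires not (2*c + 3*cnt != -34).
Before the if: ((not (2*c <= -2)) -> (not (2*c + 4*k != 7))) and (2*c <= -2 -> (not (2*c + 3*cnt != -34)))
Before cnt := 2*k - 8: ((not (2*c <= -2)) -> (not (2*c + 4*k != 7))) and (2*c <= -2 -> (not (2*c + 6*k != -10)))
The weakest precondition is ((not (2*c <= -2)) -> (not (2*c + 4*k != 7))) and (2*c <= -2 -> (not (2*c + 6*k != -10))).
Check whether ((not (2*c <= -6)) -> (not (2*c + 4*k != 7))) and (2*c <= -2 -> (not (2*c + 6*k != -10))) implies it.
Every state satisfying the precondition satisfies the weakest precondition: the implication holds.
Answer: valid


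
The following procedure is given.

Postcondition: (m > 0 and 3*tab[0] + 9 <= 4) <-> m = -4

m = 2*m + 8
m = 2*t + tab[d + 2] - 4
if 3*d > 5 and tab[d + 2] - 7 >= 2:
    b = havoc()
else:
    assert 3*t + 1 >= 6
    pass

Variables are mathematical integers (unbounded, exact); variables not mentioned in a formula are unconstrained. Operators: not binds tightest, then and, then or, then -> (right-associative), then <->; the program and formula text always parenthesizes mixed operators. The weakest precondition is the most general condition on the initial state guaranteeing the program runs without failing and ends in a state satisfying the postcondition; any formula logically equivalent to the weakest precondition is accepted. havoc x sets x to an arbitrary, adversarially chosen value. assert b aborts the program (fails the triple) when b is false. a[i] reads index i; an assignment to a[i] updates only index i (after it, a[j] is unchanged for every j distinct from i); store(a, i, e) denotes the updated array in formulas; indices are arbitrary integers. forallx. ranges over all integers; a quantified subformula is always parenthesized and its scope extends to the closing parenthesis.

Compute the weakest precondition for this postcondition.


Working backward. After the program, the postcondition (m > 0 and 3*tab[0] + 9 <= 4) <-> m = -4 must hold; in canonical form it is (m > 0 and 3*tab[0] <= -5) <-> m = -4.
Then branch requires (m > 0 and 3*tab[0] <= -5) <-> m = -4; else branch requires 3*t >= 5 and ((m > 0 and 3*tab[0] <= -5) <-> m = -4).
Before the if: ((3*d > 5 and tab[d + 2] >= 9) -> ((m > 0 and 3*tab[0] <= -5) <-> m = -4)) and ((not (3*d > 5 and tab[d + 2] >= 9)) -> (3*t >= 5 and ((m > 0 and 3*tab[0] <= -5) <-> m = -4)))
Before m := 2*t + tab[d + 2] - 4: ((3*d > 5 and tab[d + 2] >= 9) -> ((tab[d + 2] + 2*t > 4 and 3*tab[0] <= -5) <-> tab[d + 2] + 2*t = 0)) and ((not (3*d > 5 and tab[d + 2] >= 9)) -> (3*t >= 5 and ((tab[d + 2] + 2*t > 4 and 3*tab[0] <= -5) <-> tab[d + 2] + 2*t = 0)))
Before m := 2*m + 8: ((3*d > 5 and tab[d + 2] >= 9) -> ((tab[d + 2] + 2*t > 4 and 3*tab[0] <= -5) <-> tab[d + 2] + 2*t = 0)) and ((not (3*d > 5 and tab[d + 2] >= 9)) -> (3*t >= 5 and ((tab[d + 2] + 2*t > 4 and 3*tab[0] <= -5) <-> tab[d + 2] + 2*t = 0)))
Answer: WP = ((3*d > 5 and tab[d + 2] >= 9) -> ((tab[d + 2] + 2*t > 4 and 3*tab[0] <= -5) <-> tab[d + 2] + 2*t = 0)) and ((not (3*d > 5 and tab[d + 2] >= 9)) -> (3*t >= 5 and ((tab[d + 2] + 2*t > 4 and 3*tab[0] <= -5) <-> tab[d + 2] + 2*t = 0)))


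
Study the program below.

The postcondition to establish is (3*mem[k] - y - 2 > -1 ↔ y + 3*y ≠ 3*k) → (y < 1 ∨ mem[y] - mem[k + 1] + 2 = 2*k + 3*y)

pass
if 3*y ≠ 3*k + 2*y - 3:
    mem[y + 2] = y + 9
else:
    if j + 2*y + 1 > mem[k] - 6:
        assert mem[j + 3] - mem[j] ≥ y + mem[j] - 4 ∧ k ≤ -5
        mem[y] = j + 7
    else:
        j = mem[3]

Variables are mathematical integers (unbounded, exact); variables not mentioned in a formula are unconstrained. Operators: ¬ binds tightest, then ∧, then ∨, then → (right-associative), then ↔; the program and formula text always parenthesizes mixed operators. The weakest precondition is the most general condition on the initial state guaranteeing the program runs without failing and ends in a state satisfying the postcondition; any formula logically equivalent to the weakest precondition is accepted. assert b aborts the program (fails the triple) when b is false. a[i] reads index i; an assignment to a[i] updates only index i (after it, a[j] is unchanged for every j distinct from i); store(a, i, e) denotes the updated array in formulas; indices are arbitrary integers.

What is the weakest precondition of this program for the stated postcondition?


Working backward. After the program, the postcondition (3*mem[k] - y - 2 > -1 ↔ y + 3*y ≠ 3*k) → (y < 1 ∨ mem[y] - mem[k + 1] + 2 = 2*k + 3*y) must hold; in canonical form it is (3*mem[k] > y + 1 ↔ 4*y ≠ 3*k) → (y < 1 ∨ mem[y] = mem[k + 1] + 2*k + 3*y - 2).
Then branch requires (3*store(mem, y + 2, y + 9)[k] > y + 1 ↔ 4*y ≠ 3*k) → (y < 1 ∨ store(mem, y + 2, y + 9)[y] = store(mem, y + 2, y + 9)[k + 1] + 2*k + 3*y - 2); else branch requires (j + 2*y > mem[k] - 7 → (mem[j + 3] ≥ 2*mem[j] + y - 4 ∧ k ≤ -5 ∧ ((3*store(mem, y, j + 7)[k] > y + 1 ↔ 4*y ≠ 3*k) → (y < 1 ∨ store(mem, y, j + 7)[y] = store(mem, y, j + 7)[k + 1] + 2*k + 3*y - 2)))) ∧ ((¬(j + 2*y > mem[k] - 7)) → ((3*mem[k] > y + 1 ↔ 4*y ≠ 3*k) → (y < 1 ∨ mem[y] = mem[k + 1] + 2*k + 3*y - 2))).
Before the if: (y ≠ 3*k - 3 → ((3*store(mem, y + 2, y + 9)[k] > y + 1 ↔ 4*y ≠ 3*k) → (y < 1 ∨ store(mem, y + 2, y + 9)[y] = store(mem, y + 2, y + 9)[k + 1] + 2*k + 3*y - 2))) ∧ ((¬(y ≠ 3*k - 3)) → ((j + 2*y > mem[k] - 7 → (mem[j + 3] ≥ 2*mem[j] + y - 4 ∧ k ≤ -5 ∧ ((3*store(mem, y, j + 7)[k] > y + 1 ↔ 4*y ≠ 3*k) → (y < 1 ∨ store(mem, y, j + 7)[y] = store(mem, y, j + 7)[k + 1] + 2*k + 3*y - 2)))) ∧ ((¬(j + 2*y > mem[k] - 7)) → ((3*mem[k] > y + 1 ↔ 4*y ≠ 3*k) → (y < 1 ∨ mem[y] = mem[k + 1] + 2*k + 3*y - 2)))))
Before skip: (y ≠ 3*k - 3 → ((3*store(mem, y + 2, y + 9)[k] > y + 1 ↔ 4*y ≠ 3*k) → (y < 1 ∨ store(mem, y + 2, y + 9)[y] = store(mem, y + 2, y + 9)[k + 1] + 2*k + 3*y - 2))) ∧ ((¬(y ≠ 3*k - 3)) → ((j + 2*y > mem[k] - 7 → (mem[j + 3] ≥ 2*mem[j] + y - 4 ∧ k ≤ -5 ∧ ((3*store(mem, y, j + 7)[k] > y + 1 ↔ 4*y ≠ 3*k) → (y < 1 ∨ store(mem, y, j + 7)[y] = store(mem, y, j + 7)[k + 1] + 2*k + 3*y - 2)))) ∧ ((¬(j + 2*y > mem[k] - 7)) → ((3*mem[k] > y + 1 ↔ 4*y ≠ 3*k) → (y < 1 ∨ mem[y] = mem[k + 1] + 2*k + 3*y - 2)))))
Answer: WP = (y ≠ 3*k - 3 → ((3*store(mem, y + 2, y + 9)[k] > y + 1 ↔ 4*y ≠ 3*k) → (y < 1 ∨ store(mem, y + 2, y + 9)[y] = store(mem, y + 2, y + 9)[k + 1] + 2*k + 3*y - 2))) ∧ ((¬(y ≠ 3*k - 3)) → ((j + 2*y > mem[k] - 7 → (mem[j + 3] ≥ 2*mem[j] + y - 4 ∧ k ≤ -5 ∧ ((3*store(mem, y, j + 7)[k] > y + 1 ↔ 4*y ≠ 3*k) → (y < 1 ∨ store(mem, y, j + 7)[y] = store(mem, y, j + 7)[k + 1] + 2*k + 3*y - 2)))) ∧ ((¬(j + 2*y > mem[k] - 7)) → ((3*mem[k] > y + 1 ↔ 4*y ≠ 3*k) → (y < 1 ∨ mem[y] = mem[k + 1] + 2*k + 3*y - 2)))))


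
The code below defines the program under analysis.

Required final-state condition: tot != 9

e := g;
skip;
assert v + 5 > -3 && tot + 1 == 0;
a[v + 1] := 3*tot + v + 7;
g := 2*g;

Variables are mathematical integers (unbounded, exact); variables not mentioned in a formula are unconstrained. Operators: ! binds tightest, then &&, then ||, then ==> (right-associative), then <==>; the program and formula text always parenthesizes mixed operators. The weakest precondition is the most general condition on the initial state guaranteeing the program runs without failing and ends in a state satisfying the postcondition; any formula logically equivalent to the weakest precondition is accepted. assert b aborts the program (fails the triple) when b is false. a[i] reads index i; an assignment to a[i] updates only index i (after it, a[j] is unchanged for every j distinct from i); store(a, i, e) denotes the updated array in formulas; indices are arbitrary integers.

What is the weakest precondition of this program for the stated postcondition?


Working backward. After the program, tot != 9 must hold.
Before g := 2*g: tot != 9
Before a[v + 1] := 3*tot + v + 7: tot != 9
Before assert v + 5 > -3 && tot + 1 == 0: v > -8 && tot == -1 && tot != 9
Before skip: v > -8 && tot == -1 && tot != 9
Before e := g: v > -8 && tot == -1 && tot != 9
Answer: WP = v > -8 && tot == -1 && tot != 9


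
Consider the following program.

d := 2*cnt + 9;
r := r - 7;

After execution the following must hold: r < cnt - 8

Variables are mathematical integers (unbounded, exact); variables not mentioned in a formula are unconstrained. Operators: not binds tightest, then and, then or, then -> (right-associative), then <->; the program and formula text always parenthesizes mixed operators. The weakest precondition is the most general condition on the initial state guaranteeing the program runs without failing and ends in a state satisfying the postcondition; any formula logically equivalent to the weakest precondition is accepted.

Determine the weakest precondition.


Working backward. After the program, r < cnt - 8 must hold.
Before r := r - 7: r < cnt - 1
Before d := 2*cnt + 9: r < cnt - 1
Answer: WP = r < cnt - 1


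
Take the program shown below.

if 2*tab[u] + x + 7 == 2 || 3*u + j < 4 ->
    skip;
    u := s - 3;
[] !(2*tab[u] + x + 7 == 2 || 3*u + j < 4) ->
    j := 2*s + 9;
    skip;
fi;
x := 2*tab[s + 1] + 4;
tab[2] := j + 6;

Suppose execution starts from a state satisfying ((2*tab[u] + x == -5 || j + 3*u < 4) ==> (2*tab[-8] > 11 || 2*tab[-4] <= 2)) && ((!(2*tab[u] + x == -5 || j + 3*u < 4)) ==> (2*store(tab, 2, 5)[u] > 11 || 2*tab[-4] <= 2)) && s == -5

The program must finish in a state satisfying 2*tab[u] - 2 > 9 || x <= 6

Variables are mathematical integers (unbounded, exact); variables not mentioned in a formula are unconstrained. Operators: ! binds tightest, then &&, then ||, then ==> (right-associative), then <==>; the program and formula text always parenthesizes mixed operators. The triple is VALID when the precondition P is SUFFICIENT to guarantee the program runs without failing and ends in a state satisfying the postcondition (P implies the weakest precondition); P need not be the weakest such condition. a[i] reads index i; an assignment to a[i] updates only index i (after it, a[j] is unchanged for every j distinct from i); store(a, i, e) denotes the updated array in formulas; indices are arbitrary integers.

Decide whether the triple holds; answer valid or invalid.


Working backward. After the program, the postcondition 2*tab[u] - 2 > 9 || x <= 6 must hold; in canonical form it is 2*tab[u] > 11 || x <= 6.
Before tab[2] := j + 6: 2*store(tab, 2, j + 6)[u] > 11 || x <= 6
Before x := 2*tab[s + 1] + 4: 2*store(tab, 2, j + 6)[u] > 11 || 2*tab[s + 1] <= 2
Then branch requires 2*store(tab, 2, j + 6)[s - 3] > 11 || 2*tab[s + 1] <= 2; else branch requires 2*store(tab, 2, 2*s + 15)[u] > 11 || 2*tab[s + 1] <= 2.
Before the if: ((2*tab[u] + x == -5 || j + 3*u < 4) ==> (2*store(tab, 2, j + 6)[s - 3] > 11 || 2*tab[s + 1] <= 2)) && ((!(2*tab[u] + x == -5 || j + 3*u < 4)) ==> (2*store(tab, 2, 2*s + 15)[u] > 11 || 2*tab[s + 1] <= 2))
The weakest precondition is ((2*tab[u] + x == -5 || j + 3*u < 4) ==> (2*store(tab, 2, j + 6)[s - 3] > 11 || 2*tab[s + 1] <= 2)) && ((!(2*tab[u] + x == -5 || j + 3*u < 4)) ==> (2*store(tab, 2, 2*s + 15)[u] > 11 || 2*tab[s + 1] <= 2)).
Check whether ((2*tab[u] + x == -5 || j + 3*u < 4) ==> (2*tab[-8] > 11 || 2*tab[-4] <= 2)) && ((!(2*tab[u] + x == -5 || j + 3*u < 4)) ==> (2*store(tab, 2, 5)[u] > 11 || 2*tab[-4] <= 2)) && s == -5 implies it.
Every state satisfying the precondition satisfies the weakest precondition: the implication holds.
Answer: valid


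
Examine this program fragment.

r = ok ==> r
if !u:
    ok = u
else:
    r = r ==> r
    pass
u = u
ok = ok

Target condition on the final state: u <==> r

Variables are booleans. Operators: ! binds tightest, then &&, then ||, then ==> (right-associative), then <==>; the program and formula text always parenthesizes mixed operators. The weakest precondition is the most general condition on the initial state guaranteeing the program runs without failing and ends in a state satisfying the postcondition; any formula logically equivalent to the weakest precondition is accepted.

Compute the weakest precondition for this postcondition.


Working backward. After the program, u <==> r must hold.
Before ok := ok: u <==> r
Before u := u: u <==> r
Then branch requires u <==> r; else branch requires u.
Before the if: (!u) ==> (u <==> r)
Before r := ok ==> r: (!u) ==> (u <==> (ok ==> r))
Answer: WP = (!u) ==> (u <==> (ok ==> r))


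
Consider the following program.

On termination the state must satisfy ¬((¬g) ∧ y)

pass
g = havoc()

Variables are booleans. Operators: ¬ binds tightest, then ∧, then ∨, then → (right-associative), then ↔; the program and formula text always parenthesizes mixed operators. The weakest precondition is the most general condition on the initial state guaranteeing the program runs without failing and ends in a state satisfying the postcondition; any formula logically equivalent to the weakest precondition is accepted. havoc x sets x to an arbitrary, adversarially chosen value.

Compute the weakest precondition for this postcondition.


Working backward. After the program, ¬((¬g) ∧ y) must hold.
Before havoc g: ¬y
Before skip: ¬y
Answer: WP = ¬y
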